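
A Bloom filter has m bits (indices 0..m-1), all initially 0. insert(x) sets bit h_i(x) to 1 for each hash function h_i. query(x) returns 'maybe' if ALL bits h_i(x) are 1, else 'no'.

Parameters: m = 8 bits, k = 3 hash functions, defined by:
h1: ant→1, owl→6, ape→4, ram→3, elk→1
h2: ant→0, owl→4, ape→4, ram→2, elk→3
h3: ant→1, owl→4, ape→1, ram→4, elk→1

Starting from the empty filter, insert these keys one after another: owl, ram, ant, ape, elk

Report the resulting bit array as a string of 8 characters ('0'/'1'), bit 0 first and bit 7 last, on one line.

Start: bits=00000000
After insert 'owl': sets bits 4 6 -> bits=00001010
After insert 'ram': sets bits 2 3 4 -> bits=00111010
After insert 'ant': sets bits 0 1 -> bits=11111010
After insert 'ape': sets bits 1 4 -> bits=11111010
After insert 'elk': sets bits 1 3 -> bits=11111010

Answer: 11111010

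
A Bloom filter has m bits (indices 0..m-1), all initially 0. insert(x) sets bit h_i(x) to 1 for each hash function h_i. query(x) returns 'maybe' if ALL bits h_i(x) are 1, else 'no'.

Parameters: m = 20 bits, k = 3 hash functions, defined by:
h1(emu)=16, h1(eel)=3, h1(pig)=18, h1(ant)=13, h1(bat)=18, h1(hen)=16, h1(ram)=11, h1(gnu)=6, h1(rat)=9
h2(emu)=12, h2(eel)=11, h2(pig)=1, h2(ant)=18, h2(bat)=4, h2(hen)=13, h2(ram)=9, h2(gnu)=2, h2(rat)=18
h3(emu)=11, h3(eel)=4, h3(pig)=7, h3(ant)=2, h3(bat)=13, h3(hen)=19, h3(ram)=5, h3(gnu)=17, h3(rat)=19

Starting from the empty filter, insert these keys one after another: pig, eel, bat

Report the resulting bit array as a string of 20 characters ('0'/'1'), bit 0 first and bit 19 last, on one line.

Start: bits=00000000000000000000
After insert 'pig': sets bits 1 7 18 -> bits=01000001000000000010
After insert 'eel': sets bits 3 4 11 -> bits=01011001000100000010
After insert 'bat': sets bits 4 13 18 -> bits=01011001000101000010

Answer: 01011001000101000010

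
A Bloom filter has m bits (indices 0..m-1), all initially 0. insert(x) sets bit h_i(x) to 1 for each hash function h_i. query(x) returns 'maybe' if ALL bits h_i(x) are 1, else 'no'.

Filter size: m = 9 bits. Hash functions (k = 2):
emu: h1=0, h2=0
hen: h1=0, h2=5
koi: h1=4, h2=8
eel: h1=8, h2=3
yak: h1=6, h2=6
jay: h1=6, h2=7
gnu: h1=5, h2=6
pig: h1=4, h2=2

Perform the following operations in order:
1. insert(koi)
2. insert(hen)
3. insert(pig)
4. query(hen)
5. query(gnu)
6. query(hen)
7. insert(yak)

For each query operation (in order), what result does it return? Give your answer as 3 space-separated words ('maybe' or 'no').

Start: bits=000000000
Op 1: insert koi -> sets bits 4 8 -> bits=000010001
Op 2: insert hen -> sets bits 0 5 -> bits=100011001
Op 3: insert pig -> sets bits 2 4 -> bits=101011001
Op 4: query hen -> checks bit0=1, bit5=1 (all 1) -> maybe
Op 5: query gnu -> checks bit5=1, bit6=0 (has a 0) -> no
Op 6: query hen -> checks bit0=1, bit5=1 (all 1) -> maybe
Op 7: insert yak -> sets bits 6 -> bits=101011101
Query results in order: maybe no maybe

Answer: maybe no maybe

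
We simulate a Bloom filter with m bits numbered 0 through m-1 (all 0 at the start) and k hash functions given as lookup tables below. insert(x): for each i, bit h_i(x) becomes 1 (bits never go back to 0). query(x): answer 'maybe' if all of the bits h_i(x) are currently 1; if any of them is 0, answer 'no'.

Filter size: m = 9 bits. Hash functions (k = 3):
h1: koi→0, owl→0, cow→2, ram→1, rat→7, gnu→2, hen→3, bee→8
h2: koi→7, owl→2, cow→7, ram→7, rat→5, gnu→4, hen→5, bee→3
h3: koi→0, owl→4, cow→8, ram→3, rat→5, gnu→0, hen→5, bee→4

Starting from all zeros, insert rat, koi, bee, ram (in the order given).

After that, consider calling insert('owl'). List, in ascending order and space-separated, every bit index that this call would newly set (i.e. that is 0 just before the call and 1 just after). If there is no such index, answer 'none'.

Start: bits=000000000
After insert 'rat': sets bits 5 7 -> bits=000001010
After insert 'koi': sets bits 0 7 -> bits=100001010
After insert 'bee': sets bits 3 4 8 -> bits=100111011
After insert 'ram': sets bits 1 3 7 -> bits=110111011
insert 'owl' would touch bits 0 2 4; currently bit0=1, bit2=0, bit4=1
Bits that are 0 among those (would change 0->1): 2

Answer: 2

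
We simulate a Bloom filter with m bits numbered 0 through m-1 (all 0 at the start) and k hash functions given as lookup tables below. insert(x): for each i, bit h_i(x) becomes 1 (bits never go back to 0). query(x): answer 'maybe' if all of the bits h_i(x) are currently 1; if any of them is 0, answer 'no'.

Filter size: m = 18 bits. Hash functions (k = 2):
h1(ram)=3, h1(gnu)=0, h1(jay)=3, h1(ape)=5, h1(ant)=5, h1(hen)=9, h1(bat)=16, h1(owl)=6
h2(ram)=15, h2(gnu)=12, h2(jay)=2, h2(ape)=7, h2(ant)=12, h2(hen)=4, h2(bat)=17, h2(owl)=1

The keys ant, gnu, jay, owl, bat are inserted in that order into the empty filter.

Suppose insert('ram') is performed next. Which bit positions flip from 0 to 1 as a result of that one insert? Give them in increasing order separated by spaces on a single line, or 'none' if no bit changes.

Answer: 15

Derivation:
Start: bits=000000000000000000
After insert 'ant': sets bits 5 12 -> bits=000001000000100000
After insert 'gnu': sets bits 0 12 -> bits=100001000000100000
After insert 'jay': sets bits 2 3 -> bits=101101000000100000
After insert 'owl': sets bits 1 6 -> bits=111101100000100000
After insert 'bat': sets bits 16 17 -> bits=111101100000100011
insert 'ram' would touch bits 3 15; currently bit3=1, bit15=0
Bits that are 0 among those (would change 0->1): 15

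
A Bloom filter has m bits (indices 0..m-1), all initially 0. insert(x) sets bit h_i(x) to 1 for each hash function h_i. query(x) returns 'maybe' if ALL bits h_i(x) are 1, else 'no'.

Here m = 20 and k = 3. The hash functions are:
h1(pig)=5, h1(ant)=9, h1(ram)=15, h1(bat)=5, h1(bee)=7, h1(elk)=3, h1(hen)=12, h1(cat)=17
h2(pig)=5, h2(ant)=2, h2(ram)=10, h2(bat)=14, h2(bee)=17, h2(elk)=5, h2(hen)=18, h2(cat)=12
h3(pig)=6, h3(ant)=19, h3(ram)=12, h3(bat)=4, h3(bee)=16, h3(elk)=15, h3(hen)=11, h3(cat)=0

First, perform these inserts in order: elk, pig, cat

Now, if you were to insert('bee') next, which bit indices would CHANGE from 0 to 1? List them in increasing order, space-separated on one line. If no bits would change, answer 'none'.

Answer: 7 16

Derivation:
Start: bits=00000000000000000000
After insert 'elk': sets bits 3 5 15 -> bits=00010100000000010000
After insert 'pig': sets bits 5 6 -> bits=00010110000000010000
After insert 'cat': sets bits 0 12 17 -> bits=10010110000010010100
insert 'bee' would touch bits 7 16 17; currently bit7=0, bit16=0, bit17=1
Bits that are 0 among those (would change 0->1): 7 16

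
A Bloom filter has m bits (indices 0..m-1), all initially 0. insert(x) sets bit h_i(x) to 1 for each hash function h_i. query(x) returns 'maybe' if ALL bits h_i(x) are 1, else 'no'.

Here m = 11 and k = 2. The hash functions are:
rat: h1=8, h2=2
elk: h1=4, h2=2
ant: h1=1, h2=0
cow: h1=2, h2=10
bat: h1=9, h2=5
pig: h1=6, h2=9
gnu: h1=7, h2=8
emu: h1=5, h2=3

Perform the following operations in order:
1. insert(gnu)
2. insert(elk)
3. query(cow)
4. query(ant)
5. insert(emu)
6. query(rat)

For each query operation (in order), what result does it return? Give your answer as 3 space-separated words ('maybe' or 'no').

Answer: no no maybe

Derivation:
Start: bits=00000000000
Op 1: insert gnu -> sets bits 7 8 -> bits=00000001100
Op 2: insert elk -> sets bits 2 4 -> bits=00101001100
Op 3: query cow -> checks bit2=1, bit10=0 (has a 0) -> no
Op 4: query ant -> checks bit0=0, bit1=0 (has a 0) -> no
Op 5: insert emu -> sets bits 3 5 -> bits=00111101100
Op 6: query rat -> checks bit2=1, bit8=1 (all 1) -> maybe
Query results in order: no no maybe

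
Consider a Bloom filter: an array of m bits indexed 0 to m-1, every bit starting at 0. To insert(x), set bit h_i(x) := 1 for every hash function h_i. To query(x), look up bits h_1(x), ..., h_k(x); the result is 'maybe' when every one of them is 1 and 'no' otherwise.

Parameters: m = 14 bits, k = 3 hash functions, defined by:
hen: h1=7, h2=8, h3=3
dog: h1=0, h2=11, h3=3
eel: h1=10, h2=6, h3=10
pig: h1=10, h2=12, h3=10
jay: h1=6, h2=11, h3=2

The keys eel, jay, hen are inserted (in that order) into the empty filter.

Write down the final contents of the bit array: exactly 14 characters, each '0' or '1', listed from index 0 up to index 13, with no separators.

Start: bits=00000000000000
After insert 'eel': sets bits 6 10 -> bits=00000010001000
After insert 'jay': sets bits 2 6 11 -> bits=00100010001100
After insert 'hen': sets bits 3 7 8 -> bits=00110011101100

Answer: 00110011101100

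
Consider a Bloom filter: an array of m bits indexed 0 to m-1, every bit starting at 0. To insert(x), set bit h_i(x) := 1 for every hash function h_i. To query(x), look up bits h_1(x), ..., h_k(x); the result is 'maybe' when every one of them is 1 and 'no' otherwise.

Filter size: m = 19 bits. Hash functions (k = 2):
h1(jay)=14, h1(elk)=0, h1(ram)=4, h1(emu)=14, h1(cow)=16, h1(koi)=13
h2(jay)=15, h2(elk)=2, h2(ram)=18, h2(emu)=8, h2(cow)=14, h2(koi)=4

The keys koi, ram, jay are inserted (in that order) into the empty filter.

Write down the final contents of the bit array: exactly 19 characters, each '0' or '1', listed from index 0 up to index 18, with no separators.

Answer: 0000100000000111001

Derivation:
Start: bits=0000000000000000000
After insert 'koi': sets bits 4 13 -> bits=0000100000000100000
After insert 'ram': sets bits 4 18 -> bits=0000100000000100001
After insert 'jay': sets bits 14 15 -> bits=0000100000000111001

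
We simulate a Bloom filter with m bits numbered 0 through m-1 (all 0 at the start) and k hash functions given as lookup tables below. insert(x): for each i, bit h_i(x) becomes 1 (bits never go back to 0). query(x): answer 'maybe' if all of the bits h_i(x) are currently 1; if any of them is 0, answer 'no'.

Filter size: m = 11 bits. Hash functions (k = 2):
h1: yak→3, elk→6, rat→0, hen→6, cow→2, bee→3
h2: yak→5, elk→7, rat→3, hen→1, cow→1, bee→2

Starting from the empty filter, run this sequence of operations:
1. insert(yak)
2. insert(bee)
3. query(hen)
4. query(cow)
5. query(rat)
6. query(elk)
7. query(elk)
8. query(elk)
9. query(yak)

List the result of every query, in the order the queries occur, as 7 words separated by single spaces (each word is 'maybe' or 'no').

Start: bits=00000000000
Op 1: insert yak -> sets bits 3 5 -> bits=00010100000
Op 2: insert bee -> sets bits 2 3 -> bits=00110100000
Op 3: query hen -> checks bit1=0, bit6=0 (has a 0) -> no
Op 4: query cow -> checks bit1=0, bit2=1 (has a 0) -> no
Op 5: query rat -> checks bit0=0, bit3=1 (has a 0) -> no
Op 6: query elk -> checks bit6=0, bit7=0 (has a 0) -> no
Op 7: query elk -> checks bit6=0, bit7=0 (has a 0) -> no
Op 8: query elk -> checks bit6=0, bit7=0 (has a 0) -> no
Op 9: query yak -> checks bit3=1, bit5=1 (all 1) -> maybe
Query results in order: no no no no no no maybe

Answer: no no no no no no maybe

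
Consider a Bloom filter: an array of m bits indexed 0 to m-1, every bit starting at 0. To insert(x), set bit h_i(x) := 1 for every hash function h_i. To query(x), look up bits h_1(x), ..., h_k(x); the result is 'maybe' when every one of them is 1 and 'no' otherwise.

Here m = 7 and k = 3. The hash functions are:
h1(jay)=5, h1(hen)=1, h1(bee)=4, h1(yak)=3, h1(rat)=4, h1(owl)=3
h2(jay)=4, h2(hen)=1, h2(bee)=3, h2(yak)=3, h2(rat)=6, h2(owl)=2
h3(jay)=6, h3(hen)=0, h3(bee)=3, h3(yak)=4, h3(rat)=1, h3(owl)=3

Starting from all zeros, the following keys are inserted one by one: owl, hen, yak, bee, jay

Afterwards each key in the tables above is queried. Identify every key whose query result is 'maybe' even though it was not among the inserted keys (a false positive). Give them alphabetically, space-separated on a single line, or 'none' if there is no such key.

Answer: rat

Derivation:
Start: bits=0000000
After insert 'owl': sets bits 2 3 -> bits=0011000
After insert 'hen': sets bits 0 1 -> bits=1111000
After insert 'yak': sets bits 3 4 -> bits=1111100
After insert 'bee': sets bits 3 4 -> bits=1111100
After insert 'jay': sets bits 4 5 6 -> bits=1111111
Not inserted: rat — query each against bits=1111111:
query rat: checks bit1=1, bit4=1, bit6=1 (all 1) -> maybe => FALSE POSITIVE
False positives (alphabetical): rat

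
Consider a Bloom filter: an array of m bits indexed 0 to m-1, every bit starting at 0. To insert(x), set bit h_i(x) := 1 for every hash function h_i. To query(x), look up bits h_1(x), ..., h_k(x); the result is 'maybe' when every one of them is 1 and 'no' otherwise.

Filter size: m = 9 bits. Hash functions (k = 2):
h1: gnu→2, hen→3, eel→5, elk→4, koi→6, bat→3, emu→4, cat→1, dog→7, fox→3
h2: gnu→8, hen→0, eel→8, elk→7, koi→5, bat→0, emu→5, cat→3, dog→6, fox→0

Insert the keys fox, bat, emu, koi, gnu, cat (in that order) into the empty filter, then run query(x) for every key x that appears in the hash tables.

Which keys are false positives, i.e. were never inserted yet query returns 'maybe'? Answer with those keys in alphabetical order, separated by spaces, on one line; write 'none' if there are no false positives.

Start: bits=000000000
After insert 'fox': sets bits 0 3 -> bits=100100000
After insert 'bat': sets bits 0 3 -> bits=100100000
After insert 'emu': sets bits 4 5 -> bits=100111000
After insert 'koi': sets bits 5 6 -> bits=100111100
After insert 'gnu': sets bits 2 8 -> bits=101111101
After insert 'cat': sets bits 1 3 -> bits=111111101
Not inserted: dog eel elk hen — query each against bits=111111101:
query dog: checks bit6=1, bit7=0 (has a 0) -> no => not a false positive
query eel: checks bit5=1, bit8=1 (all 1) -> maybe => FALSE POSITIVE
query elk: checks bit4=1, bit7=0 (has a 0) -> no => not a false positive
query hen: checks bit0=1, bit3=1 (all 1) -> maybe => FALSE POSITIVE
False positives (alphabetical): eel hen

Answer: eel hen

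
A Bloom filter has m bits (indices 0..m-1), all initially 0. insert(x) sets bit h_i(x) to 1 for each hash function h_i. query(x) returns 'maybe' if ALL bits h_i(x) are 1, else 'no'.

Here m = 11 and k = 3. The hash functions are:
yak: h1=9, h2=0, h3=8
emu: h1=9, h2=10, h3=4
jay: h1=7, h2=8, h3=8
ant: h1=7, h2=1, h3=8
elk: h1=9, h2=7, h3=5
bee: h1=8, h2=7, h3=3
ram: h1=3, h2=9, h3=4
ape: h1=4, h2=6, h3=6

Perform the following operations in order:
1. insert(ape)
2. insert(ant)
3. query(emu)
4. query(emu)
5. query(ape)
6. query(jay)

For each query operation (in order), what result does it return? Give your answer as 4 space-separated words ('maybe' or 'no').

Start: bits=00000000000
Op 1: insert ape -> sets bits 4 6 -> bits=00001010000
Op 2: insert ant -> sets bits 1 7 8 -> bits=01001011100
Op 3: query emu -> checks bit4=1, bit9=0, bit10=0 (has a 0) -> no
Op 4: query emu -> checks bit4=1, bit9=0, bit10=0 (has a 0) -> no
Op 5: query ape -> checks bit4=1, bit6=1 (all 1) -> maybe
Op 6: query jay -> checks bit7=1, bit8=1 (all 1) -> maybe
Query results in order: no no maybe maybe

Answer: no no maybe maybe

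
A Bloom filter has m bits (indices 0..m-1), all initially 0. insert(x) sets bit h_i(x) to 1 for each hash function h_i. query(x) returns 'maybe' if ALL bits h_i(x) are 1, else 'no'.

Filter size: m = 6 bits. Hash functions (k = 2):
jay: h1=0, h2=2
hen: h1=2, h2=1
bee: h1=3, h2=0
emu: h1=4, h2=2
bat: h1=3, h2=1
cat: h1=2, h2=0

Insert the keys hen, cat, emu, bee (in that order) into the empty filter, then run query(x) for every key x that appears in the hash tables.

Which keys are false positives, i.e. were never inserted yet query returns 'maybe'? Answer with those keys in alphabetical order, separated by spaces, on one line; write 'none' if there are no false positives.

Answer: bat jay

Derivation:
Start: bits=000000
After insert 'hen': sets bits 1 2 -> bits=011000
After insert 'cat': sets bits 0 2 -> bits=111000
After insert 'emu': sets bits 2 4 -> bits=111010
After insert 'bee': sets bits 0 3 -> bits=111110
Not inserted: bat jay — query each against bits=111110:
query bat: checks bit1=1, bit3=1 (all 1) -> maybe => FALSE POSITIVE
query jay: checks bit0=1, bit2=1 (all 1) -> maybe => FALSE POSITIVE
False positives (alphabetical): bat jay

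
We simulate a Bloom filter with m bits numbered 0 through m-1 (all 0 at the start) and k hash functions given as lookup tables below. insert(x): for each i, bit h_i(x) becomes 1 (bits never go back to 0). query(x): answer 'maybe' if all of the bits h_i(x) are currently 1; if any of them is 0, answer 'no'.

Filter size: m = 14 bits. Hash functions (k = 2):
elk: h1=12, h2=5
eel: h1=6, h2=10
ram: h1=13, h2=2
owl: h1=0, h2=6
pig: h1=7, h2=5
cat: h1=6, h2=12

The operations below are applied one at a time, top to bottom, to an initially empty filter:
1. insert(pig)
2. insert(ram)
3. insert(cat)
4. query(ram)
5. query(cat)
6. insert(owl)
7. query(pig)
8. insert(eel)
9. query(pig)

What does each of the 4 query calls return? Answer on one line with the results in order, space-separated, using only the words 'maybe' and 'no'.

Answer: maybe maybe maybe maybe

Derivation:
Start: bits=00000000000000
Op 1: insert pig -> sets bits 5 7 -> bits=00000101000000
Op 2: insert ram -> sets bits 2 13 -> bits=00100101000001
Op 3: insert cat -> sets bits 6 12 -> bits=00100111000011
Op 4: query ram -> checks bit2=1, bit13=1 (all 1) -> maybe
Op 5: query cat -> checks bit6=1, bit12=1 (all 1) -> maybe
Op 6: insert owl -> sets bits 0 6 -> bits=10100111000011
Op 7: query pig -> checks bit5=1, bit7=1 (all 1) -> maybe
Op 8: insert eel -> sets bits 6 10 -> bits=10100111001011
Op 9: query pig -> checks bit5=1, bit7=1 (all 1) -> maybe
Query results in order: maybe maybe maybe maybe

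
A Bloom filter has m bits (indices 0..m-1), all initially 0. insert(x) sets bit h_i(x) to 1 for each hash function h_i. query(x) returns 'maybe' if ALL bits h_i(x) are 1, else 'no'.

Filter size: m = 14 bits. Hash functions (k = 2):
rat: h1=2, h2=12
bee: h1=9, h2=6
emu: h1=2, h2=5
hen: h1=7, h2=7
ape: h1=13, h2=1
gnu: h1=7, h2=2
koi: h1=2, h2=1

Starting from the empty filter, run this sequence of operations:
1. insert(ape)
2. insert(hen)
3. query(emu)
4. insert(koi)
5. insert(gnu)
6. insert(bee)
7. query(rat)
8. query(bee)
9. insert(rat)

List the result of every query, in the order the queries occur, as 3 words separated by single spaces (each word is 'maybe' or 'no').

Answer: no no maybe

Derivation:
Start: bits=00000000000000
Op 1: insert ape -> sets bits 1 13 -> bits=01000000000001
Op 2: insert hen -> sets bits 7 -> bits=01000001000001
Op 3: query emu -> checks bit2=0, bit5=0 (has a 0) -> no
Op 4: insert koi -> sets bits 1 2 -> bits=01100001000001
Op 5: insert gnu -> sets bits 2 7 -> bits=01100001000001
Op 6: insert bee -> sets bits 6 9 -> bits=01100011010001
Op 7: query rat -> checks bit2=1, bit12=0 (has a 0) -> no
Op 8: query bee -> checks bit6=1, bit9=1 (all 1) -> maybe
Op 9: insert rat -> sets bits 2 12 -> bits=01100011010011
Query results in order: no no maybe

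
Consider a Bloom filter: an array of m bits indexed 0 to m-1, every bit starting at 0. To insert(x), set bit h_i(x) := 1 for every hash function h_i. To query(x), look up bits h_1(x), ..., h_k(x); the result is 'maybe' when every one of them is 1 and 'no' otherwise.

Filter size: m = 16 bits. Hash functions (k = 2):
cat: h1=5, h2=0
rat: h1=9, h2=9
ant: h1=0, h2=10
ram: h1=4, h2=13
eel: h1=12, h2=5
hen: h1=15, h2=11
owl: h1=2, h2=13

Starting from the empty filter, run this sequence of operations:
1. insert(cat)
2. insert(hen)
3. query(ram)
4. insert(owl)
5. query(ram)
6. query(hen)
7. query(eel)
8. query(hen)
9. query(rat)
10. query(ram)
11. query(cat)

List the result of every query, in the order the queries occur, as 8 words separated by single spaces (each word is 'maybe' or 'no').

Answer: no no maybe no maybe no no maybe

Derivation:
Start: bits=0000000000000000
Op 1: insert cat -> sets bits 0 5 -> bits=1000010000000000
Op 2: insert hen -> sets bits 11 15 -> bits=1000010000010001
Op 3: query ram -> checks bit4=0, bit13=0 (has a 0) -> no
Op 4: insert owl -> sets bits 2 13 -> bits=1010010000010101
Op 5: query ram -> checks bit4=0, bit13=1 (has a 0) -> no
Op 6: query hen -> checks bit11=1, bit15=1 (all 1) -> maybe
Op 7: query eel -> checks bit5=1, bit12=0 (has a 0) -> no
Op 8: query hen -> checks bit11=1, bit15=1 (all 1) -> maybe
Op 9: query rat -> checks bit9=0 (has a 0) -> no
Op 10: query ram -> checks bit4=0, bit13=1 (has a 0) -> no
Op 11: query cat -> checks bit0=1, bit5=1 (all 1) -> maybe
Query results in order: no no maybe no maybe no no maybe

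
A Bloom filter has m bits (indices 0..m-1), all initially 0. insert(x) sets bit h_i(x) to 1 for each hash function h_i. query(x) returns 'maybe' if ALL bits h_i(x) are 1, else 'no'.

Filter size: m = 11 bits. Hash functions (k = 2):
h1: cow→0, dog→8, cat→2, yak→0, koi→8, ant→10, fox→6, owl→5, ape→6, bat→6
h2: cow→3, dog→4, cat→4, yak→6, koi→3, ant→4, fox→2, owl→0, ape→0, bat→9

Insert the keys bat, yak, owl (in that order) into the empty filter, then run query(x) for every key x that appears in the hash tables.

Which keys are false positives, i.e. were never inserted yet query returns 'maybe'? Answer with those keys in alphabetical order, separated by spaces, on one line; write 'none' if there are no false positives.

Answer: ape

Derivation:
Start: bits=00000000000
After insert 'bat': sets bits 6 9 -> bits=00000010010
After insert 'yak': sets bits 0 6 -> bits=10000010010
After insert 'owl': sets bits 0 5 -> bits=10000110010
Not inserted: ant ape cat cow dog fox koi — query each against bits=10000110010:
query ant: checks bit4=0, bit10=0 (has a 0) -> no => not a false positive
query ape: checks bit0=1, bit6=1 (all 1) -> maybe => FALSE POSITIVE
query cat: checks bit2=0, bit4=0 (has a 0) -> no => not a false positive
query cow: checks bit0=1, bit3=0 (has a 0) -> no => not a false positive
query dog: checks bit4=0, bit8=0 (has a 0) -> no => not a false positive
query fox: checks bit2=0, bit6=1 (has a 0) -> no => not a false positive
query koi: checks bit3=0, bit8=0 (has a 0) -> no => not a false positive
False positives (alphabetical): ape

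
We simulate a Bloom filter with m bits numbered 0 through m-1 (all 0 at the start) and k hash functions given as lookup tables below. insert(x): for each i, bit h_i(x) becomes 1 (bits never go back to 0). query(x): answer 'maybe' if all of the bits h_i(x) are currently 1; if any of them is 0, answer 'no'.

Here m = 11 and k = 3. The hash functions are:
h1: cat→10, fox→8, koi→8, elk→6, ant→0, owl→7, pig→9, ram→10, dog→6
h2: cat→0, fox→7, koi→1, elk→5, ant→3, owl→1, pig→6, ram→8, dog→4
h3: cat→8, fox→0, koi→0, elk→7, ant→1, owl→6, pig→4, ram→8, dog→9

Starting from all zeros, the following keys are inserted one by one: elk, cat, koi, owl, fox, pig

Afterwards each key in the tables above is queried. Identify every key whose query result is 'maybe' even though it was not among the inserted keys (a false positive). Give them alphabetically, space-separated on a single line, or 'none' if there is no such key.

Start: bits=00000000000
After insert 'elk': sets bits 5 6 7 -> bits=00000111000
After insert 'cat': sets bits 0 8 10 -> bits=10000111101
After insert 'koi': sets bits 0 1 8 -> bits=11000111101
After insert 'owl': sets bits 1 6 7 -> bits=11000111101
After insert 'fox': sets bits 0 7 8 -> bits=11000111101
After insert 'pig': sets bits 4 6 9 -> bits=11001111111
Not inserted: ant dog ram — query each against bits=11001111111:
query ant: checks bit0=1, bit1=1, bit3=0 (has a 0) -> no => not a false positive
query dog: checks bit4=1, bit6=1, bit9=1 (all 1) -> maybe => FALSE POSITIVE
query ram: checks bit8=1, bit10=1 (all 1) -> maybe => FALSE POSITIVE
False positives (alphabetical): dog ram

Answer: dog ram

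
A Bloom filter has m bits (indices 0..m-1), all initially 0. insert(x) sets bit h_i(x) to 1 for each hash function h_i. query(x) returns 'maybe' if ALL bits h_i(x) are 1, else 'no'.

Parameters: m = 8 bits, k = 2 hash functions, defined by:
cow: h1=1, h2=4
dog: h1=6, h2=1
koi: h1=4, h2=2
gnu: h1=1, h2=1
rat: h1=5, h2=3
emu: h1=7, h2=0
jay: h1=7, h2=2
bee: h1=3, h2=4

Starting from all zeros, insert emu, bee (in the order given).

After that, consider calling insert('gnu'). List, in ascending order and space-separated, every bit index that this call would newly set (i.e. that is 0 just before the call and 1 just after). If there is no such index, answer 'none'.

Start: bits=00000000
After insert 'emu': sets bits 0 7 -> bits=10000001
After insert 'bee': sets bits 3 4 -> bits=10011001
insert 'gnu' would touch bits 1; currently bit1=0
Bits that are 0 among those (would change 0->1): 1

Answer: 1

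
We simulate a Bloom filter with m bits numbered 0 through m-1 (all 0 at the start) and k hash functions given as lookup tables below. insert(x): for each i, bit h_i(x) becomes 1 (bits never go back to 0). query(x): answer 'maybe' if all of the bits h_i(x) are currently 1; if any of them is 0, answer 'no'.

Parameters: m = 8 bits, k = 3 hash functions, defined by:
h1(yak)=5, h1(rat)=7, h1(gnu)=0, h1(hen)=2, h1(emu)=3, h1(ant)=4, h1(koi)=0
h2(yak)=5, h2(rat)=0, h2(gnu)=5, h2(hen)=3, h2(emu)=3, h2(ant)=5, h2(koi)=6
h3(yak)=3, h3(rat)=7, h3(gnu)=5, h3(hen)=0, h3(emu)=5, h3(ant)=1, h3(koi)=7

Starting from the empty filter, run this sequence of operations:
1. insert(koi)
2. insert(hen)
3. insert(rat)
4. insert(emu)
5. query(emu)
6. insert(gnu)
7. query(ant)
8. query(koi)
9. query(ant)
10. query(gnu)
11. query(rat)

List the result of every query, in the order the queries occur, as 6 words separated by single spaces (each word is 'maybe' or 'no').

Start: bits=00000000
Op 1: insert koi -> sets bits 0 6 7 -> bits=10000011
Op 2: insert hen -> sets bits 0 2 3 -> bits=10110011
Op 3: insert rat -> sets bits 0 7 -> bits=10110011
Op 4: insert emu -> sets bits 3 5 -> bits=10110111
Op 5: query emu -> checks bit3=1, bit5=1 (all 1) -> maybe
Op 6: insert gnu -> sets bits 0 5 -> bits=10110111
Op 7: query ant -> checks bit1=0, bit4=0, bit5=1 (has a 0) -> no
Op 8: query koi -> checks bit0=1, bit6=1, bit7=1 (all 1) -> maybe
Op 9: query ant -> checks bit1=0, bit4=0, bit5=1 (has a 0) -> no
Op 10: query gnu -> checks bit0=1, bit5=1 (all 1) -> maybe
Op 11: query rat -> checks bit0=1, bit7=1 (all 1) -> maybe
Query results in order: maybe no maybe no maybe maybe

Answer: maybe no maybe no maybe maybe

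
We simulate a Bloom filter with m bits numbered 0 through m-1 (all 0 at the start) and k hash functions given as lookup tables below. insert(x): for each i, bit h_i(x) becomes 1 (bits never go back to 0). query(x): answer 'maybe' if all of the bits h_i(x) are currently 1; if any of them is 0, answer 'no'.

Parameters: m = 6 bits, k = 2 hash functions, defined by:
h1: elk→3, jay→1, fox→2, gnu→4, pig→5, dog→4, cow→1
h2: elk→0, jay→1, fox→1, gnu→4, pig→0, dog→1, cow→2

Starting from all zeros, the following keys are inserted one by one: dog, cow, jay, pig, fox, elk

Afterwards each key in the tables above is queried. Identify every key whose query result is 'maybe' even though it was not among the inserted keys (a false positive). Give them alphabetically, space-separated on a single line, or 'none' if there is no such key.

Start: bits=000000
After insert 'dog': sets bits 1 4 -> bits=010010
After insert 'cow': sets bits 1 2 -> bits=011010
After insert 'jay': sets bits 1 -> bits=011010
After insert 'pig': sets bits 0 5 -> bits=111011
After insert 'fox': sets bits 1 2 -> bits=111011
After insert 'elk': sets bits 0 3 -> bits=111111
Not inserted: gnu — query each against bits=111111:
query gnu: checks bit4=1 (all 1) -> maybe => FALSE POSITIVE
False positives (alphabetical): gnu

Answer: gnu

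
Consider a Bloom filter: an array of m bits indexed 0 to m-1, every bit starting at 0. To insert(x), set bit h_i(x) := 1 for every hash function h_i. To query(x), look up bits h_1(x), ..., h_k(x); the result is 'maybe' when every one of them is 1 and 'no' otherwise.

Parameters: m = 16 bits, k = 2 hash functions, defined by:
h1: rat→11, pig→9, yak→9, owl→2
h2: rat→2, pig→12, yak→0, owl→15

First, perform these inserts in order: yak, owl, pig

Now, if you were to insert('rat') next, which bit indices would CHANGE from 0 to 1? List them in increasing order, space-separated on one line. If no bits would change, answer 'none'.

Start: bits=0000000000000000
After insert 'yak': sets bits 0 9 -> bits=1000000001000000
After insert 'owl': sets bits 2 15 -> bits=1010000001000001
After insert 'pig': sets bits 9 12 -> bits=1010000001001001
insert 'rat' would touch bits 2 11; currently bit2=1, bit11=0
Bits that are 0 among those (would change 0->1): 11

Answer: 11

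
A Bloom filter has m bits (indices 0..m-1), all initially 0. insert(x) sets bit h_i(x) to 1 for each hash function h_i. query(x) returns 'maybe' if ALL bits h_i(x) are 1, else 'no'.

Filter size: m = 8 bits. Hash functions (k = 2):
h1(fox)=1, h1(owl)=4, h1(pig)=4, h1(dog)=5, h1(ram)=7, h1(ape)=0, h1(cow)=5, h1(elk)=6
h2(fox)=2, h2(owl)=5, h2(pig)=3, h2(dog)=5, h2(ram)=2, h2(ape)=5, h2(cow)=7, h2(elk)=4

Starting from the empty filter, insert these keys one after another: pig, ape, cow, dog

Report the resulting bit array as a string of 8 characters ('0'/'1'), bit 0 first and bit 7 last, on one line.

Answer: 10011101

Derivation:
Start: bits=00000000
After insert 'pig': sets bits 3 4 -> bits=00011000
After insert 'ape': sets bits 0 5 -> bits=10011100
After insert 'cow': sets bits 5 7 -> bits=10011101
After insert 'dog': sets bits 5 -> bits=10011101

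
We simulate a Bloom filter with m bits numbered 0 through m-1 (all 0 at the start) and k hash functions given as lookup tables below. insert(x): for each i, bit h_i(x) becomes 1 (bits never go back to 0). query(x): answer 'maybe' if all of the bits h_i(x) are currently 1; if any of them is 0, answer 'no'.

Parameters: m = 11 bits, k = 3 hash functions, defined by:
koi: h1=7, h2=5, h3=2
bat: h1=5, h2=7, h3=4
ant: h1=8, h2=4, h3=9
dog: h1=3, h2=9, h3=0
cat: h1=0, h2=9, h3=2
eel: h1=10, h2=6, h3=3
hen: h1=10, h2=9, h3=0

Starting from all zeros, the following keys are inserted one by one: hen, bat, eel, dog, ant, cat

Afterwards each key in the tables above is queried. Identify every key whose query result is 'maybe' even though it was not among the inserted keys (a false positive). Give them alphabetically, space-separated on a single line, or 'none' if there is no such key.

Answer: koi

Derivation:
Start: bits=00000000000
After insert 'hen': sets bits 0 9 10 -> bits=10000000011
After insert 'bat': sets bits 4 5 7 -> bits=10001101011
After insert 'eel': sets bits 3 6 10 -> bits=10011111011
After insert 'dog': sets bits 0 3 9 -> bits=10011111011
After insert 'ant': sets bits 4 8 9 -> bits=10011111111
After insert 'cat': sets bits 0 2 9 -> bits=10111111111
Not inserted: koi — query each against bits=10111111111:
query koi: checks bit2=1, bit5=1, bit7=1 (all 1) -> maybe => FALSE POSITIVE
False positives (alphabetical): koi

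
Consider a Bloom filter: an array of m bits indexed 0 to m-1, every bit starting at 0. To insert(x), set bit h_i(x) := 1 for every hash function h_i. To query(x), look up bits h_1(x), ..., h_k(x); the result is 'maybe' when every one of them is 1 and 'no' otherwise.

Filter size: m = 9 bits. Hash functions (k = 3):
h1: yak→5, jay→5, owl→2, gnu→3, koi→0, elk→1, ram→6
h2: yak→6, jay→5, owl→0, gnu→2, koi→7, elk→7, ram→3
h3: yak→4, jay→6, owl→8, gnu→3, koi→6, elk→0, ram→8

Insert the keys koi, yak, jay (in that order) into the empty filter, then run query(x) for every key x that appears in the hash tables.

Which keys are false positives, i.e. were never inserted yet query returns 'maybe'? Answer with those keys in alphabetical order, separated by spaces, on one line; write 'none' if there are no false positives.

Start: bits=000000000
After insert 'koi': sets bits 0 6 7 -> bits=100000110
After insert 'yak': sets bits 4 5 6 -> bits=100011110
After insert 'jay': sets bits 5 6 -> bits=100011110
Not inserted: elk gnu owl ram — query each against bits=100011110:
query elk: checks bit0=1, bit1=0, bit7=1 (has a 0) -> no => not a false positive
query gnu: checks bit2=0, bit3=0 (has a 0) -> no => not a false positive
query owl: checks bit0=1, bit2=0, bit8=0 (has a 0) -> no => not a false positive
query ram: checks bit3=0, bit6=1, bit8=0 (has a 0) -> no => not a false positive
False positives (alphabetical): none

Answer: none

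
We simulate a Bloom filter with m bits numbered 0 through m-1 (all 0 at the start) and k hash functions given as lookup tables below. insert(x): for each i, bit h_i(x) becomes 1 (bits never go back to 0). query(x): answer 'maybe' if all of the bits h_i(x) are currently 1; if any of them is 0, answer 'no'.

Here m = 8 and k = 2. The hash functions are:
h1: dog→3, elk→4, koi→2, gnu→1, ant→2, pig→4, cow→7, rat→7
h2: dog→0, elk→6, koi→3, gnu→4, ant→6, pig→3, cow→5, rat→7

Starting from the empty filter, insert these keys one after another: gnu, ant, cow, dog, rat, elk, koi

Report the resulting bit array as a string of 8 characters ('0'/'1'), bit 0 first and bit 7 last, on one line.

Answer: 11111111

Derivation:
Start: bits=00000000
After insert 'gnu': sets bits 1 4 -> bits=01001000
After insert 'ant': sets bits 2 6 -> bits=01101010
After insert 'cow': sets bits 5 7 -> bits=01101111
After insert 'dog': sets bits 0 3 -> bits=11111111
After insert 'rat': sets bits 7 -> bits=11111111
After insert 'elk': sets bits 4 6 -> bits=11111111
After insert 'koi': sets bits 2 3 -> bits=11111111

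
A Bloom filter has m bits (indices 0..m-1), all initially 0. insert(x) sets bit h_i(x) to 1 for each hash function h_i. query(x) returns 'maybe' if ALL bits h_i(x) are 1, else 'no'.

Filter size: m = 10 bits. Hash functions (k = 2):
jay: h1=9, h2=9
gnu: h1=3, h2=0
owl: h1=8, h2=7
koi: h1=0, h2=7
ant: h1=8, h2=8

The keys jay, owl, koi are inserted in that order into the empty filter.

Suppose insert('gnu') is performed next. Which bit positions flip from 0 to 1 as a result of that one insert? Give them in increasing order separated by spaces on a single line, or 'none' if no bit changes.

Answer: 3

Derivation:
Start: bits=0000000000
After insert 'jay': sets bits 9 -> bits=0000000001
After insert 'owl': sets bits 7 8 -> bits=0000000111
After insert 'koi': sets bits 0 7 -> bits=1000000111
insert 'gnu' would touch bits 0 3; currently bit0=1, bit3=0
Bits that are 0 among those (would change 0->1): 3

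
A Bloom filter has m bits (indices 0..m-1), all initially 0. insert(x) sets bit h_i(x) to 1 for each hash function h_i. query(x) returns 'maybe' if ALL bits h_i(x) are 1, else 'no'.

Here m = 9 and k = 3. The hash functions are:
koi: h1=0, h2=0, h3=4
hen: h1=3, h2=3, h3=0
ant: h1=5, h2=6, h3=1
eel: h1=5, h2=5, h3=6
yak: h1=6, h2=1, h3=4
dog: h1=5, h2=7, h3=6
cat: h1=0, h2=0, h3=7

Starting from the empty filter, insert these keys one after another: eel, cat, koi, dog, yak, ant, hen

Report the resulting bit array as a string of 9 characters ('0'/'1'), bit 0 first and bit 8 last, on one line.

Answer: 110111110

Derivation:
Start: bits=000000000
After insert 'eel': sets bits 5 6 -> bits=000001100
After insert 'cat': sets bits 0 7 -> bits=100001110
After insert 'koi': sets bits 0 4 -> bits=100011110
After insert 'dog': sets bits 5 6 7 -> bits=100011110
After insert 'yak': sets bits 1 4 6 -> bits=110011110
After insert 'ant': sets bits 1 5 6 -> bits=110011110
After insert 'hen': sets bits 0 3 -> bits=110111110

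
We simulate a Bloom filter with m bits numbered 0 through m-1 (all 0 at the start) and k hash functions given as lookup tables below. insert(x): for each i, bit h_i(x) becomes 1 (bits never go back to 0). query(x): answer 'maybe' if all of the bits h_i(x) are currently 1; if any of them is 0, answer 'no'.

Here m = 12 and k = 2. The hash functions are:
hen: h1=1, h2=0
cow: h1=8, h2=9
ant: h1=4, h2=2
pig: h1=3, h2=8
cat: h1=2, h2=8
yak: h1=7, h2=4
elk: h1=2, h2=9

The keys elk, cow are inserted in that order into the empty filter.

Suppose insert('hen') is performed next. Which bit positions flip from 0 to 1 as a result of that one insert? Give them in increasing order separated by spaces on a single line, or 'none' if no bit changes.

Answer: 0 1

Derivation:
Start: bits=000000000000
After insert 'elk': sets bits 2 9 -> bits=001000000100
After insert 'cow': sets bits 8 9 -> bits=001000001100
insert 'hen' would touch bits 0 1; currently bit0=0, bit1=0
Bits that are 0 among those (would change 0->1): 0 1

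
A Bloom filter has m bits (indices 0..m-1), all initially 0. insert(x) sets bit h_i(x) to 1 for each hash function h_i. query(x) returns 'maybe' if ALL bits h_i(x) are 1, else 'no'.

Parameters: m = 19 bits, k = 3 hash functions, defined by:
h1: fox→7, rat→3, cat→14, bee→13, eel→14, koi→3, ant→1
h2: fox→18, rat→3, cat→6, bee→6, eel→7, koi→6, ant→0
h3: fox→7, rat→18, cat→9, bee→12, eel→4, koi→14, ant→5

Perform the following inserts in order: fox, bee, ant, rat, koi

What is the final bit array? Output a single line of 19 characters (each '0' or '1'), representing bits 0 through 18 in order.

Answer: 1101011100001110001

Derivation:
Start: bits=0000000000000000000
After insert 'fox': sets bits 7 18 -> bits=0000000100000000001
After insert 'bee': sets bits 6 12 13 -> bits=0000001100001100001
After insert 'ant': sets bits 0 1 5 -> bits=1100011100001100001
After insert 'rat': sets bits 3 18 -> bits=1101011100001100001
After insert 'koi': sets bits 3 6 14 -> bits=1101011100001110001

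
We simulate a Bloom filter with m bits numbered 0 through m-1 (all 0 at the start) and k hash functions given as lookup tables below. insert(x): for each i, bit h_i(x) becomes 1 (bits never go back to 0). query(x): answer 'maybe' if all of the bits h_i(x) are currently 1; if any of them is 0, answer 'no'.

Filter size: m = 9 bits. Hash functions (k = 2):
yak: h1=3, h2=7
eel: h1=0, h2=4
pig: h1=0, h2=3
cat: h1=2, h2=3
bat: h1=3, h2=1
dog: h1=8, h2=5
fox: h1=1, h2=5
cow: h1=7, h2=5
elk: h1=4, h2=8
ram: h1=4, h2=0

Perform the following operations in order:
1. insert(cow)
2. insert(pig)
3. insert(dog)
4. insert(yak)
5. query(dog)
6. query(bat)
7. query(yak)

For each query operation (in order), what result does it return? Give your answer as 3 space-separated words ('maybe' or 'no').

Start: bits=000000000
Op 1: insert cow -> sets bits 5 7 -> bits=000001010
Op 2: insert pig -> sets bits 0 3 -> bits=100101010
Op 3: insert dog -> sets bits 5 8 -> bits=100101011
Op 4: insert yak -> sets bits 3 7 -> bits=100101011
Op 5: query dog -> checks bit5=1, bit8=1 (all 1) -> maybe
Op 6: query bat -> checks bit1=0, bit3=1 (has a 0) -> no
Op 7: query yak -> checks bit3=1, bit7=1 (all 1) -> maybe
Query results in order: maybe no maybe

Answer: maybe no maybe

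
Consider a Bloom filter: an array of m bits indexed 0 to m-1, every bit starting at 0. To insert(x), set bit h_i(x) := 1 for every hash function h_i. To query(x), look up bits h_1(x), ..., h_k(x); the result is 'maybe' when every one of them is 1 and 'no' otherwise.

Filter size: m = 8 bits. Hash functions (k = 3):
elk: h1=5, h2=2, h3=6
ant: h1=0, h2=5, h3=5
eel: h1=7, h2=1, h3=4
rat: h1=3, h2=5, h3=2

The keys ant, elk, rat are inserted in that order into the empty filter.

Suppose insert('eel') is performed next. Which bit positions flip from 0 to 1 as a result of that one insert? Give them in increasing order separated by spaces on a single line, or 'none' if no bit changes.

Start: bits=00000000
After insert 'ant': sets bits 0 5 -> bits=10000100
After insert 'elk': sets bits 2 5 6 -> bits=10100110
After insert 'rat': sets bits 2 3 5 -> bits=10110110
insert 'eel' would touch bits 1 4 7; currently bit1=0, bit4=0, bit7=0
Bits that are 0 among those (would change 0->1): 1 4 7

Answer: 1 4 7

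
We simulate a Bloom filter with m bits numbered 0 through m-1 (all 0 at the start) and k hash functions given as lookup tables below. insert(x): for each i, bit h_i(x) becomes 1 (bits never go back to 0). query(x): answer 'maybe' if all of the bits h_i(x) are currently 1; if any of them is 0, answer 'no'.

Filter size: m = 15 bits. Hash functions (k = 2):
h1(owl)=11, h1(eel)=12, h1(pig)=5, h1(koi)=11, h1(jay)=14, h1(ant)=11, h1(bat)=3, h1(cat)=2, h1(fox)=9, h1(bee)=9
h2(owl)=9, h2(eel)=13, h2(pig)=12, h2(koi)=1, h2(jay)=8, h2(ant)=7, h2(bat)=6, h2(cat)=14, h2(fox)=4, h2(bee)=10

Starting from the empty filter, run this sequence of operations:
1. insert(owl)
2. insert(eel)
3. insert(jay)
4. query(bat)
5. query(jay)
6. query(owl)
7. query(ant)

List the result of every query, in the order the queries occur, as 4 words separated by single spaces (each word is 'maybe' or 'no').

Start: bits=000000000000000
Op 1: insert owl -> sets bits 9 11 -> bits=000000000101000
Op 2: insert eel -> sets bits 12 13 -> bits=000000000101110
Op 3: insert jay -> sets bits 8 14 -> bits=000000001101111
Op 4: query bat -> checks bit3=0, bit6=0 (has a 0) -> no
Op 5: query jay -> checks bit8=1, bit14=1 (all 1) -> maybe
Op 6: query owl -> checks bit9=1, bit11=1 (all 1) -> maybe
Op 7: query ant -> checks bit7=0, bit11=1 (has a 0) -> no
Query results in order: no maybe maybe no

Answer: no maybe maybe no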